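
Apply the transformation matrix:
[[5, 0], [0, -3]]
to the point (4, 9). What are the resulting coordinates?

Matrix multiplication:
[[5, 0], [0, -3]] × [4, 9]ᵀ
= [(5)(4) + (0)(9), (0)(4) + (-3)(9)]ᵀ
= [20, -27]ᵀ
Result: (20, -27)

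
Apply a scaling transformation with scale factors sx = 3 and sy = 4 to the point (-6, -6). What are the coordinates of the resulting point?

Scaling matrix:
[[3, 0], [0, 4]]
Result: (-6 × 3, -6 × 4) = (-18, -24)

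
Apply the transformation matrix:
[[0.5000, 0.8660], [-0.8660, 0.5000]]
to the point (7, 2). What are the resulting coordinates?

Matrix multiplication:
[[0.5000, 0.8660], [-0.8660, 0.5000]] × [7, 2]ᵀ
= [(0.5000)(7) + (0.8660)(2), (-0.8660)(7) + (0.5000)(2)]ᵀ
= [5.2320, -5.0620]ᵀ
Result: (5.2320, -5.0620)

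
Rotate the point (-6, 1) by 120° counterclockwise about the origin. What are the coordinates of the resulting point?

Rotation matrix for 120°: [[cos 120°, -sin 120°], [sin 120°, cos 120°]] ≈ [[-0.500000, -0.866025], [0.866025, -0.500000]]
[[-0.500000, -0.866025], [0.866025, -0.500000]] × [-6, 1]ᵀ ≈ [2.1340, -5.6962]ᵀ
Result: (2.1340, -5.6962)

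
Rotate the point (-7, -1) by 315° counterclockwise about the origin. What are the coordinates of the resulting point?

Rotation matrix for 315°: [[cos 315°, -sin 315°], [sin 315°, cos 315°]] ≈ [[0.707107, 0.707107], [-0.707107, 0.707107]]
[[0.707107, 0.707107], [-0.707107, 0.707107]] × [-7, -1]ᵀ ≈ [-5.6569, 4.2426]ᵀ
Result: (-5.6569, 4.2426)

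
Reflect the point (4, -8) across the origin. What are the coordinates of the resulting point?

Reflection across origin: (4, -8) → (-4, 8)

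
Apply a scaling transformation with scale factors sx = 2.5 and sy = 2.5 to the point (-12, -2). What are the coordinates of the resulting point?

Scaling matrix:
[[2.50, 0], [0, 2.50]]
Result: (-12 × 2.5, -2 × 2.5) = (-30, -5)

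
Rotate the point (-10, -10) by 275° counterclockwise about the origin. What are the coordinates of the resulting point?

Rotation matrix for 275°: [[cos 275°, -sin 275°], [sin 275°, cos 275°]] ≈ [[0.087156, 0.996195], [-0.996195, 0.087156]]
[[0.087156, 0.996195], [-0.996195, 0.087156]] × [-10, -10]ᵀ ≈ [-10.8335, 9.0904]ᵀ
Result: (-10.8335, 9.0904)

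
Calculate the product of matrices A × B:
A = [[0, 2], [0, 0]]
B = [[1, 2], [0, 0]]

Matrix multiplication:
C[0][0] = 0×1 + 2×0 = 0
C[0][1] = 0×2 + 2×0 = 0
C[1][0] = 0×1 + 0×0 = 0
C[1][1] = 0×2 + 0×0 = 0
Result: [[0, 0], [0, 0]]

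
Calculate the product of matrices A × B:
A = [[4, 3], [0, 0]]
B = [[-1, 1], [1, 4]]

Matrix multiplication:
C[0][0] = 4×-1 + 3×1 = -1
C[0][1] = 4×1 + 3×4 = 16
C[1][0] = 0×-1 + 0×1 = 0
C[1][1] = 0×1 + 0×4 = 0
Result: [[-1, 16], [0, 0]]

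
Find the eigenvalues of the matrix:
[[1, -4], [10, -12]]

Characteristic equation: det(A - λI) = 0
λ² - (trace)λ + (det) = 0
trace = 1 + -12 = -11, det = (1)(-12) - (-4)(10) = 28
λ² - (-11)λ + (28) = 0
λ = (-11 ± √((-11)² - 4·(28))) / 2 = (-11 ± √9) / 2
Solving: λ = -7, -4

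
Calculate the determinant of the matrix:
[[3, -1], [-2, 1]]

For a 2×2 matrix [[a, b], [c, d]], det = ad - bc
det = (3)(1) - (-1)(-2) = 3 - 2 = 1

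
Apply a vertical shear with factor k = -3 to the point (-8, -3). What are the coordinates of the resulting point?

Shear matrix for vertical shear with factor k = -3:
[[1, 0], [-3, 1]]
Result: (-8, -3) → (-8, 21)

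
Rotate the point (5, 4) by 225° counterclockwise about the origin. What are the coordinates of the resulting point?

Rotation matrix for 225°: [[cos 225°, -sin 225°], [sin 225°, cos 225°]] ≈ [[-0.707107, 0.707107], [-0.707107, -0.707107]]
[[-0.707107, 0.707107], [-0.707107, -0.707107]] × [5, 4]ᵀ ≈ [-0.7071, -6.3640]ᵀ
Result: (-0.7071, -6.3640)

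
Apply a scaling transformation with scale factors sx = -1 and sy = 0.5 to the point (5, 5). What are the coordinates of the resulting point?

Scaling matrix:
[[-1, 0], [0, 0.50]]
Result: (5 × -1, 5 × 0.5) = (-5, 2.5)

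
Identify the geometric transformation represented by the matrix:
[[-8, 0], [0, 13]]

This matrix represents: non-uniform scaling by sx = -8, sy = 13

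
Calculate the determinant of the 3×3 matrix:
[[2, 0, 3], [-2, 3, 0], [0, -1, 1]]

Expansion along first row:
det = 2·det([[3,0],[-1,1]]) - 0·det([[-2,0],[0,1]]) + 3·det([[-2,3],[0,-1]])
    = 2·(3·1 - 0·-1) - 0·(-2·1 - 0·0) + 3·(-2·-1 - 3·0)
    = 2·3 - 0·-2 + 3·2
    = 6 + 0 + 6 = 12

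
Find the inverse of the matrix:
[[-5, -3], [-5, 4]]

For [[a,b],[c,d]], inverse = (1/det)·[[d,-b],[-c,a]]
det = (-5)(4) - (-3)(-5) = -20 - 15 = -35
Inverse = (1/-35)·[[4, 3], [5, -5]]
= [[-4/35, -3/35], [-1/7, 1/7]]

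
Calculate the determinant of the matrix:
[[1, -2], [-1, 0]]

For a 2×2 matrix [[a, b], [c, d]], det = ad - bc
det = (1)(0) - (-2)(-1) = 0 - 2 = -2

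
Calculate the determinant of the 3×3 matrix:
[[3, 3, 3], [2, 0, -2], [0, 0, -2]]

Expansion along first row:
det = 3·det([[0,-2],[0,-2]]) - 3·det([[2,-2],[0,-2]]) + 3·det([[2,0],[0,0]])
    = 3·(0·-2 - -2·0) - 3·(2·-2 - -2·0) + 3·(2·0 - 0·0)
    = 3·0 - 3·-4 + 3·0
    = 0 + 12 + 0 = 12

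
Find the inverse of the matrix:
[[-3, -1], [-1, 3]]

For [[a,b],[c,d]], inverse = (1/det)·[[d,-b],[-c,a]]
det = (-3)(3) - (-1)(-1) = -9 - 1 = -10
Inverse = (1/-10)·[[3, 1], [1, -3]]
= [[-3/10, -1/10], [-1/10, 3/10]]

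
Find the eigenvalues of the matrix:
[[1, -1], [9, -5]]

Characteristic equation: det(A - λI) = 0
λ² - (trace)λ + (det) = 0
trace = 1 + -5 = -4, det = (1)(-5) - (-1)(9) = 4
λ² - (-4)λ + (4) = 0
λ = (-4 ± √((-4)² - 4·(4))) / 2 = (-4 ± √0) / 2
Solving: λ = -2, -2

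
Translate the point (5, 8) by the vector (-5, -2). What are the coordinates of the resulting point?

Translation by (-5, -2) (homogeneous matrix [[1, 0, -5], [0, 1, -2], [0, 0, 1]]):
x' = 5 + -5 = 0
y' = 8 + -2 = 6
Result: (0, 6)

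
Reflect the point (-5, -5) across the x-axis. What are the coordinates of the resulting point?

Reflection across x-axis: (-5, -5) → (-5, 5)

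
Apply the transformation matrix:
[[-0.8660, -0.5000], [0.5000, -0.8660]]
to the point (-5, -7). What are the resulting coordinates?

Matrix multiplication:
[[-0.8660, -0.5000], [0.5000, -0.8660]] × [-5, -7]ᵀ
= [(-0.8660)(-5) + (-0.5000)(-7), (0.5000)(-5) + (-0.8660)(-7)]ᵀ
= [7.8300, 3.5620]ᵀ
Result: (7.8300, 3.5620)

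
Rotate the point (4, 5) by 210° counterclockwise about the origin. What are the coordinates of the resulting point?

Rotation matrix for 210°: [[cos 210°, -sin 210°], [sin 210°, cos 210°]] ≈ [[-0.866025, 0.500000], [-0.500000, -0.866025]]
[[-0.866025, 0.500000], [-0.500000, -0.866025]] × [4, 5]ᵀ ≈ [-0.9641, -6.3301]ᵀ
Result: (-0.9641, -6.3301)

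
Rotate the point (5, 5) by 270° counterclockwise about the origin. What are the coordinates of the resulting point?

Rotation matrix for 270°: [[cos 270°, -sin 270°], [sin 270°, cos 270°]] = [[0, 1], [-1, 0]]
[[0, 1], [-1, 0]] × [5, 5]ᵀ = [5, -5]ᵀ
Result: (5, -5)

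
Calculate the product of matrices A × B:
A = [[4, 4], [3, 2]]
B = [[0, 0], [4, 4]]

Matrix multiplication:
C[0][0] = 4×0 + 4×4 = 16
C[0][1] = 4×0 + 4×4 = 16
C[1][0] = 3×0 + 2×4 = 8
C[1][1] = 3×0 + 2×4 = 8
Result: [[16, 16], [8, 8]]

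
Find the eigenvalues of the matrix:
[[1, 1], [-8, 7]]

Characteristic equation: det(A - λI) = 0
λ² - (trace)λ + (det) = 0
trace = 1 + 7 = 8, det = (1)(7) - (1)(-8) = 15
λ² - (8)λ + (15) = 0
λ = (8 ± √((8)² - 4·(15))) / 2 = (8 ± √4) / 2
Solving: λ = 3, 5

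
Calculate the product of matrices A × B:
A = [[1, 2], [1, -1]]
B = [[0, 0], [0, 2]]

Matrix multiplication:
C[0][0] = 1×0 + 2×0 = 0
C[0][1] = 1×0 + 2×2 = 4
C[1][0] = 1×0 + -1×0 = 0
C[1][1] = 1×0 + -1×2 = -2
Result: [[0, 4], [0, -2]]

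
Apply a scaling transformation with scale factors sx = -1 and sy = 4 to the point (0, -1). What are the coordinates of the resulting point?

Scaling matrix:
[[-1, 0], [0, 4]]
Result: (0 × -1, -1 × 4) = (0, -4)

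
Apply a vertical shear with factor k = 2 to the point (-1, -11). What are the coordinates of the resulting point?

Shear matrix for vertical shear with factor k = 2:
[[1, 0], [2, 1]]
Result: (-1, -11) → (-1, -13)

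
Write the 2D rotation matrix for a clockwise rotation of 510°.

Rotation matrix formula: [[cos θ, -sin θ], [sin θ, cos θ]]
A clockwise rotation by 510° is equivalent to a counterclockwise rotation by -510°.
For θ = -510°:
cos(-510°) = -√3/2
sin(-510°) = -1/2
Result: [[-√3/2, 1/2], [-1/2, -√3/2]]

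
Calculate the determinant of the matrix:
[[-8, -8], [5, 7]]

For a 2×2 matrix [[a, b], [c, d]], det = ad - bc
det = (-8)(7) - (-8)(5) = -56 - -40 = -16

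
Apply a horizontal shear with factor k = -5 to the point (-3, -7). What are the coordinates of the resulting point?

Shear matrix for horizontal shear with factor k = -5:
[[1, -5], [0, 1]]
Result: (-3, -7) → (32, -7)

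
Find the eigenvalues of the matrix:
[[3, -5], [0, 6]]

Characteristic equation: det(A - λI) = 0
λ² - (trace)λ + (det) = 0
trace = 3 + 6 = 9, det = (3)(6) - (-5)(0) = 18
λ² - (9)λ + (18) = 0
λ = (9 ± √((9)² - 4·(18))) / 2 = (9 ± √9) / 2
Solving: λ = 3, 6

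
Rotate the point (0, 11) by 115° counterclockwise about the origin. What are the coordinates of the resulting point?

Rotation matrix for 115°: [[cos 115°, -sin 115°], [sin 115°, cos 115°]] ≈ [[-0.422618, -0.906308], [0.906308, -0.422618]]
[[-0.422618, -0.906308], [0.906308, -0.422618]] × [0, 11]ᵀ ≈ [-9.9694, -4.6488]ᵀ
Result: (-9.9694, -4.6488)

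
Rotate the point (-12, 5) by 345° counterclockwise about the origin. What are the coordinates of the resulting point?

Rotation matrix for 345°: [[cos 345°, -sin 345°], [sin 345°, cos 345°]] ≈ [[0.965926, 0.258819], [-0.258819, 0.965926]]
[[0.965926, 0.258819], [-0.258819, 0.965926]] × [-12, 5]ᵀ ≈ [-10.2970, 7.9355]ᵀ
Result: (-10.2970, 7.9355)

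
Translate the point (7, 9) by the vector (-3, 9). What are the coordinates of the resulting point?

Translation by (-3, 9) (homogeneous matrix [[1, 0, -3], [0, 1, 9], [0, 0, 1]]):
x' = 7 + -3 = 4
y' = 9 + 9 = 18
Result: (4, 18)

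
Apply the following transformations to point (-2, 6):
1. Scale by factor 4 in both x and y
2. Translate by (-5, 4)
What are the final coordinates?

Step 1: Scale (-2, 6) by 4 → (-8, 24)
Step 2: Translate by (-5, 4) → (-13, 28)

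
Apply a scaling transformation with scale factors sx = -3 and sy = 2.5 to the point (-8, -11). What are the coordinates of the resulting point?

Scaling matrix:
[[-3, 0], [0, 2.50]]
Result: (-8 × -3, -11 × 2.5) = (24, -27.5)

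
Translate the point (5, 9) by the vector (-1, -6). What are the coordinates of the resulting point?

Translation by (-1, -6) (homogeneous matrix [[1, 0, -1], [0, 1, -6], [0, 0, 1]]):
x' = 5 + -1 = 4
y' = 9 + -6 = 3
Result: (4, 3)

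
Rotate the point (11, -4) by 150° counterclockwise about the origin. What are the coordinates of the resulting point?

Rotation matrix for 150°: [[cos 150°, -sin 150°], [sin 150°, cos 150°]] ≈ [[-0.866025, -0.500000], [0.500000, -0.866025]]
[[-0.866025, -0.500000], [0.500000, -0.866025]] × [11, -4]ᵀ ≈ [-7.5263, 8.9641]ᵀ
Result: (-7.5263, 8.9641)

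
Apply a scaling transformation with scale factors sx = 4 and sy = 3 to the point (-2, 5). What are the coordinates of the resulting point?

Scaling matrix:
[[4, 0], [0, 3]]
Result: (-2 × 4, 5 × 3) = (-8, 15)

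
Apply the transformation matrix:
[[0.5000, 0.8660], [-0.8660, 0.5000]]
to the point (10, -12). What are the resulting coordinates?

Matrix multiplication:
[[0.5000, 0.8660], [-0.8660, 0.5000]] × [10, -12]ᵀ
= [(0.5000)(10) + (0.8660)(-12), (-0.8660)(10) + (0.5000)(-12)]ᵀ
= [-5.3920, -14.6600]ᵀ
Result: (-5.3920, -14.6600)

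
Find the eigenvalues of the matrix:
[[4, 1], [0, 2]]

Characteristic equation: det(A - λI) = 0
λ² - (trace)λ + (det) = 0
trace = 4 + 2 = 6, det = (4)(2) - (1)(0) = 8
λ² - (6)λ + (8) = 0
λ = (6 ± √((6)² - 4·(8))) / 2 = (6 ± √4) / 2
Solving: λ = 2, 4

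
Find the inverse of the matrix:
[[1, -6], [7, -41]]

For [[a,b],[c,d]], inverse = (1/det)·[[d,-b],[-c,a]]
det = (1)(-41) - (-6)(7) = -41 - -42 = 1
Inverse = [[-41, 6], [-7, 1]]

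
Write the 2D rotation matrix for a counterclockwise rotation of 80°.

Rotation matrix formula: [[cos θ, -sin θ], [sin θ, cos θ]]
For θ = 80°:
cos(80°) = 0.1736
sin(80°) = 0.9848
Result: [[0.1736, -0.9848], [0.9848, 0.1736]]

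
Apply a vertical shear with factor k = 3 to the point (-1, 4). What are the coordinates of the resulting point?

Shear matrix for vertical shear with factor k = 3:
[[1, 0], [3, 1]]
Result: (-1, 4) → (-1, 1)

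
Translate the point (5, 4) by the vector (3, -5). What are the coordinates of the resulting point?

Translation by (3, -5) (homogeneous matrix [[1, 0, 3], [0, 1, -5], [0, 0, 1]]):
x' = 5 + 3 = 8
y' = 4 + -5 = -1
Result: (8, -1)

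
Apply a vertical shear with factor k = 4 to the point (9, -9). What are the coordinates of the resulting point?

Shear matrix for vertical shear with factor k = 4:
[[1, 0], [4, 1]]
Result: (9, -9) → (9, 27)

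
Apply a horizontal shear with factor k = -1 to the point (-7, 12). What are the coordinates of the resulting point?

Shear matrix for horizontal shear with factor k = -1:
[[1, -1], [0, 1]]
Result: (-7, 12) → (-19, 12)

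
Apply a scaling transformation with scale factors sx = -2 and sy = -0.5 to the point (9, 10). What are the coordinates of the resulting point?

Scaling matrix:
[[-2, 0], [0, -0.50]]
Result: (9 × -2, 10 × -0.5) = (-18, -5)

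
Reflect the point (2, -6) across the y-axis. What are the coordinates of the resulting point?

Reflection across y-axis: (2, -6) → (-2, -6)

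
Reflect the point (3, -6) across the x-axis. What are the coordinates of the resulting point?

Reflection across x-axis: (3, -6) → (3, 6)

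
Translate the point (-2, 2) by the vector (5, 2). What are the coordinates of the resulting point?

Translation by (5, 2) (homogeneous matrix [[1, 0, 5], [0, 1, 2], [0, 0, 1]]):
x' = -2 + 5 = 3
y' = 2 + 2 = 4
Result: (3, 4)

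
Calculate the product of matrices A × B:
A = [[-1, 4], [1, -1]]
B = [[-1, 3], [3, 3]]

Matrix multiplication:
C[0][0] = -1×-1 + 4×3 = 13
C[0][1] = -1×3 + 4×3 = 9
C[1][0] = 1×-1 + -1×3 = -4
C[1][1] = 1×3 + -1×3 = 0
Result: [[13, 9], [-4, 0]]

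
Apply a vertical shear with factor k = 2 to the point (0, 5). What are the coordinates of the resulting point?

Shear matrix for vertical shear with factor k = 2:
[[1, 0], [2, 1]]
Result: (0, 5) → (0, 5)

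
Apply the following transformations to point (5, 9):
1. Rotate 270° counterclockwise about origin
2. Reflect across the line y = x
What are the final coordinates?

Step 1: Rotate 270° → (9, -5)
Step 2: Reflect across line y = x → (-5, 9)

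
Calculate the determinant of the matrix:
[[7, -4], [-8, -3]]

For a 2×2 matrix [[a, b], [c, d]], det = ad - bc
det = (7)(-3) - (-4)(-8) = -21 - 32 = -53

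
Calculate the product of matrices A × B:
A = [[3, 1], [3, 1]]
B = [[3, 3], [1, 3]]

Matrix multiplication:
C[0][0] = 3×3 + 1×1 = 10
C[0][1] = 3×3 + 1×3 = 12
C[1][0] = 3×3 + 1×1 = 10
C[1][1] = 3×3 + 1×3 = 12
Result: [[10, 12], [10, 12]]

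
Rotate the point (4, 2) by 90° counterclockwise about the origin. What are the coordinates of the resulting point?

Rotation matrix for 90°: [[cos 90°, -sin 90°], [sin 90°, cos 90°]] = [[0, -1], [1, 0]]
[[0, -1], [1, 0]] × [4, 2]ᵀ = [-2, 4]ᵀ
Result: (-2, 4)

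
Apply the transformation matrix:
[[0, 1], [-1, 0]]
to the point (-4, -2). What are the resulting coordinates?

Matrix multiplication:
[[0, 1], [-1, 0]] × [-4, -2]ᵀ
= [(0)(-4) + (1)(-2), (-1)(-4) + (0)(-2)]ᵀ
= [-2, 4]ᵀ
Result: (-2, 4)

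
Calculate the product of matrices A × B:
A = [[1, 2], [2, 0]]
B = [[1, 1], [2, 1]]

Matrix multiplication:
C[0][0] = 1×1 + 2×2 = 5
C[0][1] = 1×1 + 2×1 = 3
C[1][0] = 2×1 + 0×2 = 2
C[1][1] = 2×1 + 0×1 = 2
Result: [[5, 3], [2, 2]]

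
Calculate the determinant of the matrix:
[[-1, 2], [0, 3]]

For a 2×2 matrix [[a, b], [c, d]], det = ad - bc
det = (-1)(3) - (2)(0) = -3 - 0 = -3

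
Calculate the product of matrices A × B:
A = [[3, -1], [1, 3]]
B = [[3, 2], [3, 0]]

Matrix multiplication:
C[0][0] = 3×3 + -1×3 = 6
C[0][1] = 3×2 + -1×0 = 6
C[1][0] = 1×3 + 3×3 = 12
C[1][1] = 1×2 + 3×0 = 2
Result: [[6, 6], [12, 2]]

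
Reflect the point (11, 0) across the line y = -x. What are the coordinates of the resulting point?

Reflection across line y = -x: (11, 0) → (0, -11)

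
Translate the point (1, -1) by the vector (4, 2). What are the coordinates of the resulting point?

Translation by (4, 2) (homogeneous matrix [[1, 0, 4], [0, 1, 2], [0, 0, 1]]):
x' = 1 + 4 = 5
y' = -1 + 2 = 1
Result: (5, 1)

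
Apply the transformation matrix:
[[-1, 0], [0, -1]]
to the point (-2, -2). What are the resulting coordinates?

Matrix multiplication:
[[-1, 0], [0, -1]] × [-2, -2]ᵀ
= [(-1)(-2) + (0)(-2), (0)(-2) + (-1)(-2)]ᵀ
= [2, 2]ᵀ
Result: (2, 2)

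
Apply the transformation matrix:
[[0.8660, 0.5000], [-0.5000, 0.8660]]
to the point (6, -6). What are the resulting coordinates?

Matrix multiplication:
[[0.8660, 0.5000], [-0.5000, 0.8660]] × [6, -6]ᵀ
= [(0.8660)(6) + (0.5000)(-6), (-0.5000)(6) + (0.8660)(-6)]ᵀ
= [2.1960, -8.1960]ᵀ
Result: (2.1960, -8.1960)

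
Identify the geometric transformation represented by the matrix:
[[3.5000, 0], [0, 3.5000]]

This matrix represents: uniform scaling by factor 3.5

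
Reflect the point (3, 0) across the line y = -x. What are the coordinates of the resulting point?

Reflection across line y = -x: (3, 0) → (0, -3)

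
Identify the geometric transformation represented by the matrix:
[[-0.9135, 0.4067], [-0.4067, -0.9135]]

This matrix represents: rotation by 204° counterclockwise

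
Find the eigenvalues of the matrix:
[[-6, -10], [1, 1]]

Characteristic equation: det(A - λI) = 0
λ² - (trace)λ + (det) = 0
trace = -6 + 1 = -5, det = (-6)(1) - (-10)(1) = 4
λ² - (-5)λ + (4) = 0
λ = (-5 ± √((-5)² - 4·(4))) / 2 = (-5 ± √9) / 2
Solving: λ = -4, -1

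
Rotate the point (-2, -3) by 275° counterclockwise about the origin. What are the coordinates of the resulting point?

Rotation matrix for 275°: [[cos 275°, -sin 275°], [sin 275°, cos 275°]] ≈ [[0.087156, 0.996195], [-0.996195, 0.087156]]
[[0.087156, 0.996195], [-0.996195, 0.087156]] × [-2, -3]ᵀ ≈ [-3.1629, 1.7309]ᵀ
Result: (-3.1629, 1.7309)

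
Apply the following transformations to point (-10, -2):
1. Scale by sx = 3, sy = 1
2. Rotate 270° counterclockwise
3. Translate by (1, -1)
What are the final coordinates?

Step 1: Scale → (-30, -2)
Step 2: Rotate 270° → (-2, 30)
Step 3: Translate → (-1, 29)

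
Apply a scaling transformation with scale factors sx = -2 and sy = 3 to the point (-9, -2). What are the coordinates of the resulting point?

Scaling matrix:
[[-2, 0], [0, 3]]
Result: (-9 × -2, -2 × 3) = (18, -6)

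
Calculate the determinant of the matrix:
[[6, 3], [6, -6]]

For a 2×2 matrix [[a, b], [c, d]], det = ad - bc
det = (6)(-6) - (3)(6) = -36 - 18 = -54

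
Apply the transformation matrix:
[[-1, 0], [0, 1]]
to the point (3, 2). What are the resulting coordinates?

Matrix multiplication:
[[-1, 0], [0, 1]] × [3, 2]ᵀ
= [(-1)(3) + (0)(2), (0)(3) + (1)(2)]ᵀ
= [-3, 2]ᵀ
Result: (-3, 2)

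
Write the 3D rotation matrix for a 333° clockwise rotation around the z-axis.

Rotation matrix for clockwise 333° around z-axis:
A clockwise rotation by 333° is a counterclockwise rotation by -333°.
cos(-333°) = 0.8910, sin(-333°) = 0.4540
Result: [[0.8910, -0.4540, 0], [0.4540, 0.8910, 0], [0, 0, 1]]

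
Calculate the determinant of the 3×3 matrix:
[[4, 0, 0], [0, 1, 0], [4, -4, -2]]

Expansion along first row:
det = 4·det([[1,0],[-4,-2]]) - 0·det([[0,0],[4,-2]]) + 0·det([[0,1],[4,-4]])
    = 4·(1·-2 - 0·-4) - 0·(0·-2 - 0·4) + 0·(0·-4 - 1·4)
    = 4·-2 - 0·0 + 0·-4
    = -8 + 0 + 0 = -8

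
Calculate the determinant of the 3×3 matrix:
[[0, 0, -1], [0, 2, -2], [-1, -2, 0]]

Expansion along first row:
det = 0·det([[2,-2],[-2,0]]) - 0·det([[0,-2],[-1,0]]) + -1·det([[0,2],[-1,-2]])
    = 0·(2·0 - -2·-2) - 0·(0·0 - -2·-1) + -1·(0·-2 - 2·-1)
    = 0·-4 - 0·-2 + -1·2
    = 0 + 0 + -2 = -2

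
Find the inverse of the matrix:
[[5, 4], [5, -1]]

For [[a,b],[c,d]], inverse = (1/det)·[[d,-b],[-c,a]]
det = (5)(-1) - (4)(5) = -5 - 20 = -25
Inverse = (1/-25)·[[-1, -4], [-5, 5]]
= [[1/25, 4/25], [1/5, -1/5]]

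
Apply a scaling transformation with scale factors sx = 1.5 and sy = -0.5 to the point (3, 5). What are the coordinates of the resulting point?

Scaling matrix:
[[1.50, 0], [0, -0.50]]
Result: (3 × 1.5, 5 × -0.5) = (4.5, -2.5)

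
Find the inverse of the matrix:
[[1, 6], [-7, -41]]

For [[a,b],[c,d]], inverse = (1/det)·[[d,-b],[-c,a]]
det = (1)(-41) - (6)(-7) = -41 - -42 = 1
Inverse = [[-41, -6], [7, 1]]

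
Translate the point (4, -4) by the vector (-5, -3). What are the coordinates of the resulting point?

Translation by (-5, -3) (homogeneous matrix [[1, 0, -5], [0, 1, -3], [0, 0, 1]]):
x' = 4 + -5 = -1
y' = -4 + -3 = -7
Result: (-1, -7)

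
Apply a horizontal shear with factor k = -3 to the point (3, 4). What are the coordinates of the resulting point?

Shear matrix for horizontal shear with factor k = -3:
[[1, -3], [0, 1]]
Result: (3, 4) → (-9, 4)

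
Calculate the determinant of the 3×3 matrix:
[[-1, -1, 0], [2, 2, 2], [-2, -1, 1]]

Expansion along first row:
det = -1·det([[2,2],[-1,1]]) - -1·det([[2,2],[-2,1]]) + 0·det([[2,2],[-2,-1]])
    = -1·(2·1 - 2·-1) - -1·(2·1 - 2·-2) + 0·(2·-1 - 2·-2)
    = -1·4 - -1·6 + 0·2
    = -4 + 6 + 0 = 2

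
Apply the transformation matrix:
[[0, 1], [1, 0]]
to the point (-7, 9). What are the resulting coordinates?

Matrix multiplication:
[[0, 1], [1, 0]] × [-7, 9]ᵀ
= [(0)(-7) + (1)(9), (1)(-7) + (0)(9)]ᵀ
= [9, -7]ᵀ
Result: (9, -7)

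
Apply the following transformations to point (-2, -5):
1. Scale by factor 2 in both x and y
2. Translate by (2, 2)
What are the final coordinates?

Step 1: Scale (-2, -5) by 2 → (-4, -10)
Step 2: Translate by (2, 2) → (-2, -8)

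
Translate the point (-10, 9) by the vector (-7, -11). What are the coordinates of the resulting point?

Translation by (-7, -11) (homogeneous matrix [[1, 0, -7], [0, 1, -11], [0, 0, 1]]):
x' = -10 + -7 = -17
y' = 9 + -11 = -2
Result: (-17, -2)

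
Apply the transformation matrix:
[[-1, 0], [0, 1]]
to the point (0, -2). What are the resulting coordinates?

Matrix multiplication:
[[-1, 0], [0, 1]] × [0, -2]ᵀ
= [(-1)(0) + (0)(-2), (0)(0) + (1)(-2)]ᵀ
= [0, -2]ᵀ
Result: (0, -2)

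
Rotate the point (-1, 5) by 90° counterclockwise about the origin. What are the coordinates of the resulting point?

Rotation matrix for 90°: [[cos 90°, -sin 90°], [sin 90°, cos 90°]] = [[0, -1], [1, 0]]
[[0, -1], [1, 0]] × [-1, 5]ᵀ = [-5, -1]ᵀ
Result: (-5, -1)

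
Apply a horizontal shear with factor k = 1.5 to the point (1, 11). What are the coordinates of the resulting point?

Shear matrix for horizontal shear with factor k = 1.5:
[[1, 1.50], [0, 1]]
Result: (1, 11) → (17.5, 11)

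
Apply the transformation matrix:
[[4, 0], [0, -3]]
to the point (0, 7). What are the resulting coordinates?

Matrix multiplication:
[[4, 0], [0, -3]] × [0, 7]ᵀ
= [(4)(0) + (0)(7), (0)(0) + (-3)(7)]ᵀ
= [0, -21]ᵀ
Result: (0, -21)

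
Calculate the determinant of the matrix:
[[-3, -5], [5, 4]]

For a 2×2 matrix [[a, b], [c, d]], det = ad - bc
det = (-3)(4) - (-5)(5) = -12 - -25 = 13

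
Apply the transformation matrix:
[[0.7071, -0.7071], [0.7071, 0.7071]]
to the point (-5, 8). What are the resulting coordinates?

Matrix multiplication:
[[0.7071, -0.7071], [0.7071, 0.7071]] × [-5, 8]ᵀ
= [(0.7071)(-5) + (-0.7071)(8), (0.7071)(-5) + (0.7071)(8)]ᵀ
= [-9.1923, 2.1213]ᵀ
Result: (-9.1923, 2.1213)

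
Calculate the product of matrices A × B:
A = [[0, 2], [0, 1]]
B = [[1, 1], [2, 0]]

Matrix multiplication:
C[0][0] = 0×1 + 2×2 = 4
C[0][1] = 0×1 + 2×0 = 0
C[1][0] = 0×1 + 1×2 = 2
C[1][1] = 0×1 + 1×0 = 0
Result: [[4, 0], [2, 0]]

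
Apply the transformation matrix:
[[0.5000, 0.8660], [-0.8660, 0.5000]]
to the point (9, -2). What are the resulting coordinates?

Matrix multiplication:
[[0.5000, 0.8660], [-0.8660, 0.5000]] × [9, -2]ᵀ
= [(0.5000)(9) + (0.8660)(-2), (-0.8660)(9) + (0.5000)(-2)]ᵀ
= [2.7680, -8.7940]ᵀ
Result: (2.7680, -8.7940)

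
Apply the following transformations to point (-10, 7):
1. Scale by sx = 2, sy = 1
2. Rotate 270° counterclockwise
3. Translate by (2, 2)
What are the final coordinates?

Step 1: Scale → (-20, 7)
Step 2: Rotate 270° → (7, 20)
Step 3: Translate → (9, 22)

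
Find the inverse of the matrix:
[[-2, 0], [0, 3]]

For [[a,b],[c,d]], inverse = (1/det)·[[d,-b],[-c,a]]
det = (-2)(3) - (0)(0) = -6 - 0 = -6
Inverse = (1/-6)·[[3, 0], [0, -2]]
= [[-1/2, 0], [0, 1/3]]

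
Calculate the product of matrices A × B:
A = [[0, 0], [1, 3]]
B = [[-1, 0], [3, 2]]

Matrix multiplication:
C[0][0] = 0×-1 + 0×3 = 0
C[0][1] = 0×0 + 0×2 = 0
C[1][0] = 1×-1 + 3×3 = 8
C[1][1] = 1×0 + 3×2 = 6
Result: [[0, 0], [8, 6]]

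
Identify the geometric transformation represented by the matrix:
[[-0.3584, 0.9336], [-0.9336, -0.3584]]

This matrix represents: rotation by 249° counterclockwise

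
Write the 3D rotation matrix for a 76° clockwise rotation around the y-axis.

Rotation matrix for clockwise 76° around y-axis:
A clockwise rotation by 76° is a counterclockwise rotation by -76°.
cos(-76°) = 0.2419, sin(-76°) = -0.9703
Result: [[0.2419, 0, -0.9703], [0, 1, 0], [0.9703, 0, 0.2419]]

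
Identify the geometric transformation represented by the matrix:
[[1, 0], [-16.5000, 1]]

This matrix represents: vertical shear with factor -16.5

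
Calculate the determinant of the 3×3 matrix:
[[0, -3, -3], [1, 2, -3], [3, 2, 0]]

Expansion along first row:
det = 0·det([[2,-3],[2,0]]) - -3·det([[1,-3],[3,0]]) + -3·det([[1,2],[3,2]])
    = 0·(2·0 - -3·2) - -3·(1·0 - -3·3) + -3·(1·2 - 2·3)
    = 0·6 - -3·9 + -3·-4
    = 0 + 27 + 12 = 39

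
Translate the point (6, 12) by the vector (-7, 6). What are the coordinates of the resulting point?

Translation by (-7, 6) (homogeneous matrix [[1, 0, -7], [0, 1, 6], [0, 0, 1]]):
x' = 6 + -7 = -1
y' = 12 + 6 = 18
Result: (-1, 18)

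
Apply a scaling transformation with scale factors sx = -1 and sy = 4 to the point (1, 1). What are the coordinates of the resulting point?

Scaling matrix:
[[-1, 0], [0, 4]]
Result: (1 × -1, 1 × 4) = (-1, 4)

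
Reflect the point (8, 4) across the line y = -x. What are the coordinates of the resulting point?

Reflection across line y = -x: (8, 4) → (-4, -8)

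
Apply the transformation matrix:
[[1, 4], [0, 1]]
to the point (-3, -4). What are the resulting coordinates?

Matrix multiplication:
[[1, 4], [0, 1]] × [-3, -4]ᵀ
= [(1)(-3) + (4)(-4), (0)(-3) + (1)(-4)]ᵀ
= [-19, -4]ᵀ
Result: (-19, -4)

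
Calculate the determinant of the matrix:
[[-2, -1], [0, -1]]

For a 2×2 matrix [[a, b], [c, d]], det = ad - bc
det = (-2)(-1) - (-1)(0) = 2 - 0 = 2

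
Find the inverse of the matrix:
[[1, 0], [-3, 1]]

For [[a,b],[c,d]], inverse = (1/det)·[[d,-b],[-c,a]]
det = (1)(1) - (0)(-3) = 1 - 0 = 1
Inverse = [[1, 0], [3, 1]]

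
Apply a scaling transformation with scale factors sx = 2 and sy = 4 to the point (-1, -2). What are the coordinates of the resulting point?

Scaling matrix:
[[2, 0], [0, 4]]
Result: (-1 × 2, -2 × 4) = (-2, -8)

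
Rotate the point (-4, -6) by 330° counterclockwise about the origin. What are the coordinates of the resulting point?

Rotation matrix for 330°: [[cos 330°, -sin 330°], [sin 330°, cos 330°]] ≈ [[0.866025, 0.500000], [-0.500000, 0.866025]]
[[0.866025, 0.500000], [-0.500000, 0.866025]] × [-4, -6]ᵀ ≈ [-6.4641, -3.1962]ᵀ
Result: (-6.4641, -3.1962)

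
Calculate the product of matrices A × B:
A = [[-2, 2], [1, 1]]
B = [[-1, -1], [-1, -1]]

Matrix multiplication:
C[0][0] = -2×-1 + 2×-1 = 0
C[0][1] = -2×-1 + 2×-1 = 0
C[1][0] = 1×-1 + 1×-1 = -2
C[1][1] = 1×-1 + 1×-1 = -2
Result: [[0, 0], [-2, -2]]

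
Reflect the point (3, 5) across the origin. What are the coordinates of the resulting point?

Reflection across origin: (3, 5) → (-3, -5)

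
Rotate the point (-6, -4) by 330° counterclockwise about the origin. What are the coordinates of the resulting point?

Rotation matrix for 330°: [[cos 330°, -sin 330°], [sin 330°, cos 330°]] ≈ [[0.866025, 0.500000], [-0.500000, 0.866025]]
[[0.866025, 0.500000], [-0.500000, 0.866025]] × [-6, -4]ᵀ ≈ [-7.1962, -0.4641]ᵀ
Result: (-7.1962, -0.4641)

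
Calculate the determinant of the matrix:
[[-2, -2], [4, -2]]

For a 2×2 matrix [[a, b], [c, d]], det = ad - bc
det = (-2)(-2) - (-2)(4) = 4 - -8 = 12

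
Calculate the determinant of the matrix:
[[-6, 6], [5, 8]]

For a 2×2 matrix [[a, b], [c, d]], det = ad - bc
det = (-6)(8) - (6)(5) = -48 - 30 = -78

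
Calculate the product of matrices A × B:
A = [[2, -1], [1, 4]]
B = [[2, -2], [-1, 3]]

Matrix multiplication:
C[0][0] = 2×2 + -1×-1 = 5
C[0][1] = 2×-2 + -1×3 = -7
C[1][0] = 1×2 + 4×-1 = -2
C[1][1] = 1×-2 + 4×3 = 10
Result: [[5, -7], [-2, 10]]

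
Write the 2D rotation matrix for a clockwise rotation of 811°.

Rotation matrix formula: [[cos θ, -sin θ], [sin θ, cos θ]]
A clockwise rotation by 811° is equivalent to a counterclockwise rotation by -811°.
For θ = -811°:
cos(-811°) = -0.0175
sin(-811°) = -0.9998
Result: [[-0.0175, 0.9998], [-0.9998, -0.0175]]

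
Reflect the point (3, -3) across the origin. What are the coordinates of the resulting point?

Reflection across origin: (3, -3) → (-3, 3)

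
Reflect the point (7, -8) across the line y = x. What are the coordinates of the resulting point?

Reflection across line y = x: (7, -8) → (-8, 7)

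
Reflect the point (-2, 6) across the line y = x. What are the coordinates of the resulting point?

Reflection across line y = x: (-2, 6) → (6, -2)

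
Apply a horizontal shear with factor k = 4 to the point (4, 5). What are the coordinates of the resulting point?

Shear matrix for horizontal shear with factor k = 4:
[[1, 4], [0, 1]]
Result: (4, 5) → (24, 5)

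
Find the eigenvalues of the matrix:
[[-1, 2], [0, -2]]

Characteristic equation: det(A - λI) = 0
λ² - (trace)λ + (det) = 0
trace = -1 + -2 = -3, det = (-1)(-2) - (2)(0) = 2
λ² - (-3)λ + (2) = 0
λ = (-3 ± √((-3)² - 4·(2))) / 2 = (-3 ± √1) / 2
Solving: λ = -2, -1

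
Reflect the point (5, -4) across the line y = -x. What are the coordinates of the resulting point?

Reflection across line y = -x: (5, -4) → (4, -5)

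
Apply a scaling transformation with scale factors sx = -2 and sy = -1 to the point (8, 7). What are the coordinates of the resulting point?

Scaling matrix:
[[-2, 0], [0, -1]]
Result: (8 × -2, 7 × -1) = (-16, -7)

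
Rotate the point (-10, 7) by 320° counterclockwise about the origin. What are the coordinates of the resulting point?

Rotation matrix for 320°: [[cos 320°, -sin 320°], [sin 320°, cos 320°]] ≈ [[0.766044, 0.642788], [-0.642788, 0.766044]]
[[0.766044, 0.642788], [-0.642788, 0.766044]] × [-10, 7]ᵀ ≈ [-3.1609, 11.7902]ᵀ
Result: (-3.1609, 11.7902)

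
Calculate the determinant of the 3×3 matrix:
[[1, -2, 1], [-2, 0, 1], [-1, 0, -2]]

Expansion along first row:
det = 1·det([[0,1],[0,-2]]) - -2·det([[-2,1],[-1,-2]]) + 1·det([[-2,0],[-1,0]])
    = 1·(0·-2 - 1·0) - -2·(-2·-2 - 1·-1) + 1·(-2·0 - 0·-1)
    = 1·0 - -2·5 + 1·0
    = 0 + 10 + 0 = 10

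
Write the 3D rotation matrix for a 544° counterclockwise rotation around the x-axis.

Rotation matrix for counterclockwise 544° around x-axis:
cos(544°) = -0.9976, sin(544°) = -0.0698
Result: [[1, 0, 0], [0, -0.9976, 0.0698], [0, -0.0698, -0.9976]]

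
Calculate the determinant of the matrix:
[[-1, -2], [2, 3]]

For a 2×2 matrix [[a, b], [c, d]], det = ad - bc
det = (-1)(3) - (-2)(2) = -3 - -4 = 1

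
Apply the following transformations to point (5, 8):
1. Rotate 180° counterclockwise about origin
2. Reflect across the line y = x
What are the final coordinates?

Step 1: Rotate 180° → (-5, -8)
Step 2: Reflect across line y = x → (-8, -5)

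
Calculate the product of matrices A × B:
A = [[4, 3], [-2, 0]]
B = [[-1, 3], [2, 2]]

Matrix multiplication:
C[0][0] = 4×-1 + 3×2 = 2
C[0][1] = 4×3 + 3×2 = 18
C[1][0] = -2×-1 + 0×2 = 2
C[1][1] = -2×3 + 0×2 = -6
Result: [[2, 18], [2, -6]]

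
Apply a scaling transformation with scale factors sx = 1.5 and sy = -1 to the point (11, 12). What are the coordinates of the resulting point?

Scaling matrix:
[[1.50, 0], [0, -1]]
Result: (11 × 1.5, 12 × -1) = (16.5, -12)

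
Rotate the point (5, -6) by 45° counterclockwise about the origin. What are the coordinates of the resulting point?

Rotation matrix for 45°: [[cos 45°, -sin 45°], [sin 45°, cos 45°]] ≈ [[0.707107, -0.707107], [0.707107, 0.707107]]
[[0.707107, -0.707107], [0.707107, 0.707107]] × [5, -6]ᵀ ≈ [7.7782, -0.7071]ᵀ
Result: (7.7782, -0.7071)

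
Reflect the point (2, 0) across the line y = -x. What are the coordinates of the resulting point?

Reflection across line y = -x: (2, 0) → (0, -2)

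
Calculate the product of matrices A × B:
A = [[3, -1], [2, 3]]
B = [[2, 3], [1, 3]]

Matrix multiplication:
C[0][0] = 3×2 + -1×1 = 5
C[0][1] = 3×3 + -1×3 = 6
C[1][0] = 2×2 + 3×1 = 7
C[1][1] = 2×3 + 3×3 = 15
Result: [[5, 6], [7, 15]]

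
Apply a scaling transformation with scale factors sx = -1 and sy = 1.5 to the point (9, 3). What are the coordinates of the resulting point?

Scaling matrix:
[[-1, 0], [0, 1.50]]
Result: (9 × -1, 3 × 1.5) = (-9, 4.5)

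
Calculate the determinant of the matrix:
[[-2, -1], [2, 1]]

For a 2×2 matrix [[a, b], [c, d]], det = ad - bc
det = (-2)(1) - (-1)(2) = -2 - -2 = 0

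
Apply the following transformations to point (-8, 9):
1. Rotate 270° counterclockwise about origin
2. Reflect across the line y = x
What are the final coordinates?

Step 1: Rotate 270° → (9, 8)
Step 2: Reflect across line y = x → (8, 9)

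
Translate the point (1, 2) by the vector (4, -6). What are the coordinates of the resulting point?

Translation by (4, -6) (homogeneous matrix [[1, 0, 4], [0, 1, -6], [0, 0, 1]]):
x' = 1 + 4 = 5
y' = 2 + -6 = -4
Result: (5, -4)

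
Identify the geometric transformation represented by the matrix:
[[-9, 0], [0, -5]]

This matrix represents: non-uniform scaling by sx = -9, sy = -5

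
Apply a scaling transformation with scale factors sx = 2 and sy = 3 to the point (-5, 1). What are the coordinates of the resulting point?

Scaling matrix:
[[2, 0], [0, 3]]
Result: (-5 × 2, 1 × 3) = (-10, 3)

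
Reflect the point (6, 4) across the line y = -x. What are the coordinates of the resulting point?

Reflection across line y = -x: (6, 4) → (-4, -6)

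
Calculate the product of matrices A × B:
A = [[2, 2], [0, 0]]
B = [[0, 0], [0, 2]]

Matrix multiplication:
C[0][0] = 2×0 + 2×0 = 0
C[0][1] = 2×0 + 2×2 = 4
C[1][0] = 0×0 + 0×0 = 0
C[1][1] = 0×0 + 0×2 = 0
Result: [[0, 4], [0, 0]]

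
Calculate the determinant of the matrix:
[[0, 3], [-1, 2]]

For a 2×2 matrix [[a, b], [c, d]], det = ad - bc
det = (0)(2) - (3)(-1) = 0 - -3 = 3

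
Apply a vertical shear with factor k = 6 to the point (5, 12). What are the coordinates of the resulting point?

Shear matrix for vertical shear with factor k = 6:
[[1, 0], [6, 1]]
Result: (5, 12) → (5, 42)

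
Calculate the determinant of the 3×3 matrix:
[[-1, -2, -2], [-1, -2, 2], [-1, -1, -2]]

Expansion along first row:
det = -1·det([[-2,2],[-1,-2]]) - -2·det([[-1,2],[-1,-2]]) + -2·det([[-1,-2],[-1,-1]])
    = -1·(-2·-2 - 2·-1) - -2·(-1·-2 - 2·-1) + -2·(-1·-1 - -2·-1)
    = -1·6 - -2·4 + -2·-1
    = -6 + 8 + 2 = 4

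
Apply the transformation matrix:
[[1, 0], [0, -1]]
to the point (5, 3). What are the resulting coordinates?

Matrix multiplication:
[[1, 0], [0, -1]] × [5, 3]ᵀ
= [(1)(5) + (0)(3), (0)(5) + (-1)(3)]ᵀ
= [5, -3]ᵀ
Result: (5, -3)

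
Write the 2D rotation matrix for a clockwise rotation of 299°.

Rotation matrix formula: [[cos θ, -sin θ], [sin θ, cos θ]]
A clockwise rotation by 299° is equivalent to a counterclockwise rotation by -299°.
For θ = -299°:
cos(-299°) = 0.4848
sin(-299°) = 0.8746
Result: [[0.4848, -0.8746], [0.8746, 0.4848]]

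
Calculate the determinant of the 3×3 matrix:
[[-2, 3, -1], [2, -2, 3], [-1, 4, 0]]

Expansion along first row:
det = -2·det([[-2,3],[4,0]]) - 3·det([[2,3],[-1,0]]) + -1·det([[2,-2],[-1,4]])
    = -2·(-2·0 - 3·4) - 3·(2·0 - 3·-1) + -1·(2·4 - -2·-1)
    = -2·-12 - 3·3 + -1·6
    = 24 + -9 + -6 = 9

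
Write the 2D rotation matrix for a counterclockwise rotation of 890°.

Rotation matrix formula: [[cos θ, -sin θ], [sin θ, cos θ]]
For θ = 890°:
cos(890°) = -0.9848
sin(890°) = 0.1736
Result: [[-0.9848, -0.1736], [0.1736, -0.9848]]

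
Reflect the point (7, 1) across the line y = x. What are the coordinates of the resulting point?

Reflection across line y = x: (7, 1) → (1, 7)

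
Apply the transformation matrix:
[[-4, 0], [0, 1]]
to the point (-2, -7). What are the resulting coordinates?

Matrix multiplication:
[[-4, 0], [0, 1]] × [-2, -7]ᵀ
= [(-4)(-2) + (0)(-7), (0)(-2) + (1)(-7)]ᵀ
= [8, -7]ᵀ
Result: (8, -7)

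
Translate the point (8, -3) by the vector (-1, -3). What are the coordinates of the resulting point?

Translation by (-1, -3) (homogeneous matrix [[1, 0, -1], [0, 1, -3], [0, 0, 1]]):
x' = 8 + -1 = 7
y' = -3 + -3 = -6
Result: (7, -6)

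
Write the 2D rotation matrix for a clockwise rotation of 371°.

Rotation matrix formula: [[cos θ, -sin θ], [sin θ, cos θ]]
A clockwise rotation by 371° is equivalent to a counterclockwise rotation by -371°.
For θ = -371°:
cos(-371°) = 0.9816
sin(-371°) = -0.1908
Result: [[0.9816, 0.1908], [-0.1908, 0.9816]]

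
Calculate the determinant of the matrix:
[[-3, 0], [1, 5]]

For a 2×2 matrix [[a, b], [c, d]], det = ad - bc
det = (-3)(5) - (0)(1) = -15 - 0 = -15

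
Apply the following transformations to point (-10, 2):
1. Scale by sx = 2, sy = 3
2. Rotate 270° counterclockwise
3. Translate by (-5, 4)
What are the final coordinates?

Step 1: Scale → (-20, 6)
Step 2: Rotate 270° → (6, 20)
Step 3: Translate → (1, 24)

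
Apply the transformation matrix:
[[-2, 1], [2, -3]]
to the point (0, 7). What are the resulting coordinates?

Matrix multiplication:
[[-2, 1], [2, -3]] × [0, 7]ᵀ
= [(-2)(0) + (1)(7), (2)(0) + (-3)(7)]ᵀ
= [7, -21]ᵀ
Result: (7, -21)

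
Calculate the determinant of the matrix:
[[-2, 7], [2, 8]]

For a 2×2 matrix [[a, b], [c, d]], det = ad - bc
det = (-2)(8) - (7)(2) = -16 - 14 = -30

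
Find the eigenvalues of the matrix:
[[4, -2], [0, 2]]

Characteristic equation: det(A - λI) = 0
λ² - (trace)λ + (det) = 0
trace = 4 + 2 = 6, det = (4)(2) - (-2)(0) = 8
λ² - (6)λ + (8) = 0
λ = (6 ± √((6)² - 4·(8))) / 2 = (6 ± √4) / 2
Solving: λ = 2, 4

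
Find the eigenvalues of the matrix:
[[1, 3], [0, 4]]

Characteristic equation: det(A - λI) = 0
λ² - (trace)λ + (det) = 0
trace = 1 + 4 = 5, det = (1)(4) - (3)(0) = 4
λ² - (5)λ + (4) = 0
λ = (5 ± √((5)² - 4·(4))) / 2 = (5 ± √9) / 2
Solving: λ = 1, 4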